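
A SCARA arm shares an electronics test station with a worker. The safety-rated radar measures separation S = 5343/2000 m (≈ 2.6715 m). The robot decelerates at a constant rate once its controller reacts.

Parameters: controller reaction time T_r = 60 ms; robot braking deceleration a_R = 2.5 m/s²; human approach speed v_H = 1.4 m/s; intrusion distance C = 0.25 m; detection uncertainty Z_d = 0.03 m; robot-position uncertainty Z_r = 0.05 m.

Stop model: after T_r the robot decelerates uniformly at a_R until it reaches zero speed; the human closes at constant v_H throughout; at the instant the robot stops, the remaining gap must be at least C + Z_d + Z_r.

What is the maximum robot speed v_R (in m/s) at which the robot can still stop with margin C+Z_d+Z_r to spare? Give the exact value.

v_R_max = 43/20 m/s = 2.1500 m/s

collect terms ⇒ (1/5)·v_R² + (31/50)·v_R + (-903/400) = 0
  disc = (31/50)² − 4·(1/5)·(-903/400) = 1369/625 ; √disc = 37/25
  v_R = (−(31/50) + 37/25) / (2·(1/5)) = 43/20 m/s
check:
T_s = v_R/a_R = (43/20)/(5/2) = 0.8600 s
robot covers v_R·T_r = 2.1500·0.0600 = 0.1290 m before braking
braking distance = 2.1500²/(2·2.5000) = 0.9245 m
human over T_r+T_s: 1.4000·(0.0600+0.8600) = 1.2880 m
margins: 0.2500+0.0300+0.0500 = 0.3300 m
sum ≈ 0.1290+0.9245+1.2880+0.3300 ≈ 2.6715 m = S ✓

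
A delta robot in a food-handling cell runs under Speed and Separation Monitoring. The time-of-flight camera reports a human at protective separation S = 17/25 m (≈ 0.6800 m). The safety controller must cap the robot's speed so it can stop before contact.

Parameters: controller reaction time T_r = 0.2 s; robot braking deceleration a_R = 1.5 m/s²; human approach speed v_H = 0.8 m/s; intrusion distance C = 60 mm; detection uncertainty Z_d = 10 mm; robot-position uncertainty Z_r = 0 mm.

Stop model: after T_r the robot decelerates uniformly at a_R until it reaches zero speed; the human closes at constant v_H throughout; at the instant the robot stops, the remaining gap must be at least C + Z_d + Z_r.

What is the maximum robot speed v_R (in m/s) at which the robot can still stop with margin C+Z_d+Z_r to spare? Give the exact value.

v_R_max = 1/2 m/s = 0.5000 m/s

at the boundary: (1/3)·v² + (11/15)·v + (-9/20) = 0
  disc = (11/15)² − 4·(1/3)·(-9/20) = 256/225 ; √disc = 16/15
  v_R = (−(11/15) + 16/15) / (2·(1/3)) = 1/2 m/s
check:
braking lasts T_s = (1/2)/(3/2) = 0.3333 s
robot in T_r: 0.5000·0.2000 = 0.1000 m
robot under decel: 0.5000²/(2·1.5000) = 0.0833 m
person approaches 0.8000·(0.2000+0.3333) = 0.4267 m
margins: 0.0600+0.0100+0.0000 = 0.0700 m
sum ≈ 0.1000+0.0833+0.4267+0.0700 ≈ 0.6800 m = S ✓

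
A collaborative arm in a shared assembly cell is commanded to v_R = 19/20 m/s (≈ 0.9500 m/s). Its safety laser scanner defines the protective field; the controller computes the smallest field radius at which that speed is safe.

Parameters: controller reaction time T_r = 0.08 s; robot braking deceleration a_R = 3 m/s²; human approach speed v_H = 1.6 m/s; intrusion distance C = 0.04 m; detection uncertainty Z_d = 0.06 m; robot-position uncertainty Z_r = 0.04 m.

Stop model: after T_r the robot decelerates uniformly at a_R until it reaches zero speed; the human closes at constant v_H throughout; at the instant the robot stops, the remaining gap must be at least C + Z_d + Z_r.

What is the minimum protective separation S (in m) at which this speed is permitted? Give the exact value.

S_min = 12013/12000 m = 1.0011 m

stop time T_s = (19/20)/3 = 0.3167 s
robot covers v_R·T_r = 0.9500·0.0800 = 0.0760 m before braking
braking distance = 0.9500²/(2·3.0000) = 0.1504 m
human closes 1.6000·0.3967 = 0.6347 m
residual clearance needed = 0.0400+0.0600+0.0400 = 0.1400 m
S_min ≈ 0.0760+0.1504+0.6347+0.1400  ⇒  S_min = 12013/12000 m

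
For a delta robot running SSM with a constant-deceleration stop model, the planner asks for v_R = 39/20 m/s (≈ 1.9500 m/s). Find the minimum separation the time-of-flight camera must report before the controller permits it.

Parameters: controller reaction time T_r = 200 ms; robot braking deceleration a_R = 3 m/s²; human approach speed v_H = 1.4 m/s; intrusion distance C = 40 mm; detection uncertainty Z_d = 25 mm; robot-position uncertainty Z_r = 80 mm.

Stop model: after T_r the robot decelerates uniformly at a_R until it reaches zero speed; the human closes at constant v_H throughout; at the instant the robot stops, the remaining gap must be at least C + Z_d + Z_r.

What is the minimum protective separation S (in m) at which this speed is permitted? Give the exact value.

S_min = 1887/800 m = 2.3588 m

braking lasts T_s = (39/20)/3 = 0.6500 s
robot covers v_R·T_r = 1.9500·0.2000 = 0.3900 m before braking
robot covers 1.9500·0.6500 − ½·3.0000·0.6500² = 0.6338 m while stopping
human over T_r+T_s: 1.4000·(0.2000+0.6500) = 1.1900 m
margins: 0.0400+0.0250+0.0800 = 0.1450 m
S_min ≈ 0.3900+0.6338+1.1900+0.1450  ⇒  S_min = 1887/800 m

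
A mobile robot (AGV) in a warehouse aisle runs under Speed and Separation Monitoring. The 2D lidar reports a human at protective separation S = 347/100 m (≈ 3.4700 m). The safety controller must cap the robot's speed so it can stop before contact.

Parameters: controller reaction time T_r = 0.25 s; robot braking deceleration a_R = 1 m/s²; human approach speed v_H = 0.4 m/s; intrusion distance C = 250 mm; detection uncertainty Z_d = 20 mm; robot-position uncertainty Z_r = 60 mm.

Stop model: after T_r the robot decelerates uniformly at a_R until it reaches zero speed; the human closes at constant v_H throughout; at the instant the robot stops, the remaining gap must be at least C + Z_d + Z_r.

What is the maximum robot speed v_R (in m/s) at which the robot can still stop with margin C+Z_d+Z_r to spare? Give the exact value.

collect terms ⇒ (1/2)·v_R² + (13/20)·v_R + (-76/25) = 0
  disc = (13/20)² − 4·(1/2)·(-76/25) = 2601/400 ; √disc = 51/20
  v_R = (−(13/20) + 51/20) / (2·(1/2)) = 19/10 m/s
check:
braking lasts T_s = (19/10)/1 = 1.9000 s
robot covers v_R·T_r = 1.9000·0.2500 = 0.4750 m before braking
robot under decel: 1.9000²/(2·1.0000) = 1.8050 m
human over T_r+T_s: 0.4000·(0.2500+1.9000) = 0.8600 m
residual clearance needed = 0.2500+0.0200+0.0600 = 0.3300 m
sum ≈ 0.4750+1.8050+0.8600+0.3300 ≈ 3.4700 m = S ✓

v_R_max = 19/10 m/s = 1.9000 m/s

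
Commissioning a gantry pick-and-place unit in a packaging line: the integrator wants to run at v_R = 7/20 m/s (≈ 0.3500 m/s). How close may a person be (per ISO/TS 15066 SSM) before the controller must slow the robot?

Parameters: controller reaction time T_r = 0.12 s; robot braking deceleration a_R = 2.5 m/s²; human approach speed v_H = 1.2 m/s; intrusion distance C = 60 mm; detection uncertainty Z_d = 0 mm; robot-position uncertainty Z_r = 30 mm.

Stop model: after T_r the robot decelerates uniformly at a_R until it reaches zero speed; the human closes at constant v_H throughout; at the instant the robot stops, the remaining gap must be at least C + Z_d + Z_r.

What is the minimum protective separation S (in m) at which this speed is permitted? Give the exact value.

S_min = 937/2000 m = 0.4685 m

braking lasts T_s = (7/20)/(5/2) = 0.1400 s
robot covers v_R·T_r = 0.3500·0.1200 = 0.0420 m before braking
robot covers 0.3500·0.1400 − ½·2.5000·0.1400² = 0.0245 m while stopping
human over T_r+T_s: 1.2000·(0.1200+0.1400) = 0.3120 m
C+Z_d+Z_r = 0.0600+0.0000+0.0300 = 0.0900 m
S_min ≈ 0.0420+0.0245+0.3120+0.0900  ⇒  S_min = 937/2000 m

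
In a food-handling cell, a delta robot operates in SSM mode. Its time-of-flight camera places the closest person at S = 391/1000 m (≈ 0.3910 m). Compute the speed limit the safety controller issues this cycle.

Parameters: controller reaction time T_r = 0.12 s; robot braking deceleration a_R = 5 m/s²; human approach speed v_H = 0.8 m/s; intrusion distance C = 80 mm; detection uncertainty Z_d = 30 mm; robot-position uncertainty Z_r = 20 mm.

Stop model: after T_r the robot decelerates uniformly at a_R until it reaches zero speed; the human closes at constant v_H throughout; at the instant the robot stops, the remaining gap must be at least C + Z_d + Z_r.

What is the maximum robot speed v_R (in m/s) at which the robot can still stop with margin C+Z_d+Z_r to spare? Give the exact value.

quadratic (1/10)·v² + (7/25)·v + (-33/200) = 0
  disc = (7/25)² − 4·(1/10)·(-33/200) = 361/2500 ; √disc = 19/50
  v_R = (−(7/25) + 19/50) / (2·(1/10)) = 1/2 m/s
check:
braking lasts T_s = (1/2)/5 = 0.1000 s
robot in T_r: 0.5000·0.1200 = 0.0600 m
braking distance = 0.5000²/(2·5.0000) = 0.0250 m
person approaches 0.8000·(0.1200+0.1000) = 0.1760 m
residual clearance needed = 0.0800+0.0300+0.0200 = 0.1300 m
sum ≈ 0.0600+0.0250+0.1760+0.1300 ≈ 0.3910 m = S ✓

v_R_max = 1/2 m/s = 0.5000 m/s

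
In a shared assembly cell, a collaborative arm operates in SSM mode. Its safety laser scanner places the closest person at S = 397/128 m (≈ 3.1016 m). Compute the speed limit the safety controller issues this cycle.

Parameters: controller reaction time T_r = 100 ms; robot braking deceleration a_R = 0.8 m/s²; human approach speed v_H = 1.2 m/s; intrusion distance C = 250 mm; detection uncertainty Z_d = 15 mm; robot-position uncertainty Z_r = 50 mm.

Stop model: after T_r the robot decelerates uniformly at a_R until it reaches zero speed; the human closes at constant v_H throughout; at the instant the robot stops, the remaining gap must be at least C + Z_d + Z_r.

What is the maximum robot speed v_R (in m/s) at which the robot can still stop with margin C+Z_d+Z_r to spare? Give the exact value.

v_R_max = 23/20 m/s = 1.1500 m/s

quadratic (5/8)·v² + (8/5)·v + (-8533/3200) = 0
  disc = (8/5)² − 4·(5/8)·(-8533/3200) = 59049/6400 ; √disc = 243/80
  v_R = (−(8/5) + 243/80) / (2·(5/8)) = 23/20 m/s
check:
braking lasts T_s = (23/20)/(4/5) = 1.4375 s
robot in T_r: 1.1500·0.1000 = 0.1150 m
robot covers 1.1500·1.4375 − ½·0.8000·1.4375² = 0.8266 m while stopping
human closes 1.2000·1.5375 = 1.8450 m
residual clearance needed = 0.2500+0.0150+0.0500 = 0.3150 m
sum ≈ 0.1150+0.8266+1.8450+0.3150 ≈ 3.1016 m = S ✓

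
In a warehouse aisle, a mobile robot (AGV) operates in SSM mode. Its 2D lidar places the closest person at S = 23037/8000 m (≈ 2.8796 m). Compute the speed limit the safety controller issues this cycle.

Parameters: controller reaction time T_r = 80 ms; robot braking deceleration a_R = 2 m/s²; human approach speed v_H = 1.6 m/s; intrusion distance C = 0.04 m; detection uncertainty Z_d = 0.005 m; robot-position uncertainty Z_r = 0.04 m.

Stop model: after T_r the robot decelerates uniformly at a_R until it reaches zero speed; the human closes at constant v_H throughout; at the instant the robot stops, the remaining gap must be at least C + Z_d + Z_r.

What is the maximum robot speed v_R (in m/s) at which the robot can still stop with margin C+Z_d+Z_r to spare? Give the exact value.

v_R_max = 39/20 m/s = 1.9500 m/s

at the boundary: (1/4)·v² + (22/25)·v + (-21333/8000) = 0
  disc = (22/25)² − 4·(1/4)·(-21333/8000) = 137641/40000 ; √disc = 371/200
  v_R = (−(22/25) + 371/200) / (2·(1/4)) = 39/20 m/s
check:
T_s = v_R/a_R = (39/20)/2 = 0.9750 s
reaction-phase robot travel = 1.9500·0.0800 = 0.1560 m
robot covers 1.9500·0.9750 − ½·2.0000·0.9750² = 0.9506 m while stopping
human over T_r+T_s: 1.6000·(0.0800+0.9750) = 1.6880 m
margins: 0.0400+0.0050+0.0400 = 0.0850 m
sum ≈ 0.1560+0.9506+1.6880+0.0850 ≈ 2.8796 m = S ✓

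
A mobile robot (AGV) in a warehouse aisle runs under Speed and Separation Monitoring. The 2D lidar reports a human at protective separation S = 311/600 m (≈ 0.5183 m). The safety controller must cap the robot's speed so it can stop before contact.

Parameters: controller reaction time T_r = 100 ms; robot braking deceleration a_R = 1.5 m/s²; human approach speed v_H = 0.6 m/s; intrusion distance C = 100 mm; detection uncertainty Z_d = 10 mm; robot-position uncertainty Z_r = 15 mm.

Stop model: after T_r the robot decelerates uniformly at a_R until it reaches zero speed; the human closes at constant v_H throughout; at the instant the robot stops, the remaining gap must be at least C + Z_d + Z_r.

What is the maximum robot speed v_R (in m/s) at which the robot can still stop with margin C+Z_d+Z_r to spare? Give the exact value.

v_R_max = 1/2 m/s = 0.5000 m/s

at the boundary: (1/3)·v² + (1/2)·v + (-1/3) = 0
  disc = (1/2)² − 4·(1/3)·(-1/3) = 25/36 ; √disc = 5/6
  v_R = (−(1/2) + 5/6) / (2·(1/3)) = 1/2 m/s
check:
T_s = v_R/a_R = (1/2)/(3/2) = 0.3333 s
robot covers v_R·T_r = 0.5000·0.1000 = 0.0500 m before braking
robot covers 0.5000·0.3333 − ½·1.5000·0.3333² = 0.0833 m while stopping
person approaches 0.6000·(0.1000+0.3333) = 0.2600 m
residual clearance needed = 0.1000+0.0100+0.0150 = 0.1250 m
sum ≈ 0.0500+0.0833+0.2600+0.1250 ≈ 0.5183 m = S ✓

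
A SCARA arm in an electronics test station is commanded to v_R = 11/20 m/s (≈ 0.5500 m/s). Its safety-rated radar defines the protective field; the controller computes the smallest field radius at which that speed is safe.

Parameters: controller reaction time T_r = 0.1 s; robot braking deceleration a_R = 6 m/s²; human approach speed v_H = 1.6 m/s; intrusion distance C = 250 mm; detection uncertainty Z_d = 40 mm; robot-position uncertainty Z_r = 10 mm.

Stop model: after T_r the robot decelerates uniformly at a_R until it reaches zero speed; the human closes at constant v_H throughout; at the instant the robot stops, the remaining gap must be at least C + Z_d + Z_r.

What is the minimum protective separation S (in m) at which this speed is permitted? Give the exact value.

braking lasts T_s = (11/20)/6 = 0.0917 s
reaction-phase robot travel = 0.5500·0.1000 = 0.0550 m
robot under decel: 0.5500²/(2·6.0000) = 0.0252 m
human closes 1.6000·0.1917 = 0.3067 m
residual clearance needed = 0.2500+0.0400+0.0100 = 0.3000 m
S_min ≈ 0.0550+0.0252+0.3067+0.3000  ⇒  S_min = 1099/1600 m

S_min = 1099/1600 m = 0.6869 m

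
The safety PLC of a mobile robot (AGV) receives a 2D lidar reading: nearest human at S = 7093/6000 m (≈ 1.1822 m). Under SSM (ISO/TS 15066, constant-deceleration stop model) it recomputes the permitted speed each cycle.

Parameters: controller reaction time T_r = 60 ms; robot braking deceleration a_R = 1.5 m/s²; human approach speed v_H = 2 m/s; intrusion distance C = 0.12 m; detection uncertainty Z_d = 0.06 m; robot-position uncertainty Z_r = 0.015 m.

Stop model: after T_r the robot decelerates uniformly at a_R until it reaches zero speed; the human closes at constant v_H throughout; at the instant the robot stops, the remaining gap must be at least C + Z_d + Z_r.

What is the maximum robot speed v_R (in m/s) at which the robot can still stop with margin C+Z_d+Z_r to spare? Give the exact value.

at the boundary: (1/3)·v² + (209/150)·v + (-5203/6000) = 0
  disc = (209/150)² − 4·(1/3)·(-5203/6000) = 1936/625 ; √disc = 44/25
  v_R = (−(209/150) + 44/25) / (2·(1/3)) = 11/20 m/s
check:
stop time T_s = (11/20)/(3/2) = 0.3667 s
robot covers v_R·T_r = 0.5500·0.0600 = 0.0330 m before braking
braking distance = 0.5500²/(2·1.5000) = 0.1008 m
person approaches 2.0000·(0.0600+0.3667) = 0.8533 m
C+Z_d+Z_r = 0.1200+0.0600+0.0150 = 0.1950 m
sum ≈ 0.0330+0.1008+0.8533+0.1950 ≈ 1.1822 m = S ✓

v_R_max = 11/20 m/s = 0.5500 m/s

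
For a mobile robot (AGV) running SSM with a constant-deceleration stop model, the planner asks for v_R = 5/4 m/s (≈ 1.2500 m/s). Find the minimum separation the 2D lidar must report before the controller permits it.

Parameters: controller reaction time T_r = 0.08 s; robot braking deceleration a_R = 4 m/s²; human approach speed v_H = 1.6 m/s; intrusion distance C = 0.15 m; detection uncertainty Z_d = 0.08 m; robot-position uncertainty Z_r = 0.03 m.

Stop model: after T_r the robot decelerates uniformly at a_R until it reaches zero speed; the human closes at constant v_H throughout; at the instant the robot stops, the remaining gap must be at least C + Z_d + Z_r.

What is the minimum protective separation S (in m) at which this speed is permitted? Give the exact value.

stop time T_s = (5/4)/4 = 0.3125 s
robot in T_r: 1.2500·0.0800 = 0.1000 m
robot covers 1.2500·0.3125 − ½·4.0000·0.3125² = 0.1953 m while stopping
person approaches 1.6000·(0.0800+0.3125) = 0.6280 m
C+Z_d+Z_r = 0.1500+0.0800+0.0300 = 0.2600 m
S_min ≈ 0.1000+0.1953+0.6280+0.2600  ⇒  S_min = 18933/16000 m

S_min = 18933/16000 m = 1.1833 m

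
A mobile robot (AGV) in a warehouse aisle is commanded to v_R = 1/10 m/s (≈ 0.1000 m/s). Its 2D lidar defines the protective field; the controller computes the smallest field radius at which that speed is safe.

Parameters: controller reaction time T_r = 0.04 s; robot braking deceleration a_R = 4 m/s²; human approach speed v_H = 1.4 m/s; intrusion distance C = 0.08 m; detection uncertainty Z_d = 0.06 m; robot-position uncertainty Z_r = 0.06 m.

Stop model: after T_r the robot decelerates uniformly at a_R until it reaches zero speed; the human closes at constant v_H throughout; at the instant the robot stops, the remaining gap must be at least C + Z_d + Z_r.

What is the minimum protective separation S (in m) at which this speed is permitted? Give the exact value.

S_min = 237/800 m = 0.2963 m

braking lasts T_s = (1/10)/4 = 0.0250 s
reaction-phase robot travel = 0.1000·0.0400 = 0.0040 m
robot under decel: 0.1000²/(2·4.0000) = 0.0013 m
human closes 1.4000·0.0650 = 0.0910 m
margins: 0.0800+0.0600+0.0600 = 0.2000 m
S_min ≈ 0.0040+0.0013+0.0910+0.2000  ⇒  S_min = 237/800 m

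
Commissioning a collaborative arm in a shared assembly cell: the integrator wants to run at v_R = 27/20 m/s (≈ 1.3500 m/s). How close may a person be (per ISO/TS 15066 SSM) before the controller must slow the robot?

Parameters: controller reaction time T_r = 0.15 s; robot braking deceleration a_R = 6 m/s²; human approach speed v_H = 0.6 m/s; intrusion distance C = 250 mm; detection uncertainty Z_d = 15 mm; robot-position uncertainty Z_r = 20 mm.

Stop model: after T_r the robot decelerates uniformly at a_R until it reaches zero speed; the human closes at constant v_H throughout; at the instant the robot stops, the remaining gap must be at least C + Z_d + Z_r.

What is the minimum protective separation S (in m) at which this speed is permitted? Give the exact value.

braking lasts T_s = (27/20)/6 = 0.2250 s
robot covers v_R·T_r = 1.3500·0.1500 = 0.2025 m before braking
robot covers 1.3500·0.2250 − ½·6.0000·0.2250² = 0.1519 m while stopping
person approaches 0.6000·(0.1500+0.2250) = 0.2250 m
C+Z_d+Z_r = 0.2500+0.0150+0.0200 = 0.2850 m
S_min ≈ 0.2025+0.1519+0.2250+0.2850  ⇒  S_min = 1383/1600 m

S_min = 1383/1600 m = 0.8644 m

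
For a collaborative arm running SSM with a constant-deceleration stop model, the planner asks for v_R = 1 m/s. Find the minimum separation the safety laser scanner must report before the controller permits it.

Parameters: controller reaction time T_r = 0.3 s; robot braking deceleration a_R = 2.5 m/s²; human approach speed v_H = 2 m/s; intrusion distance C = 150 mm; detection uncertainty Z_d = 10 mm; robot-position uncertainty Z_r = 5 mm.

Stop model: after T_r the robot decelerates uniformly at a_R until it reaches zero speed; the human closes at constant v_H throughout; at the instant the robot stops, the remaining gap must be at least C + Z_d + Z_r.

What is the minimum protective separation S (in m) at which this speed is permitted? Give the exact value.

S_min = 413/200 m = 2.0650 m

braking lasts T_s = 1/(5/2) = 0.4000 s
reaction-phase robot travel = 1.0000·0.3000 = 0.3000 m
braking distance = 1.0000²/(2·2.5000) = 0.2000 m
human closes 2.0000·0.7000 = 1.4000 m
C+Z_d+Z_r = 0.1500+0.0100+0.0050 = 0.1650 m
S_min ≈ 0.3000+0.2000+1.4000+0.1650  ⇒  S_min = 413/200 m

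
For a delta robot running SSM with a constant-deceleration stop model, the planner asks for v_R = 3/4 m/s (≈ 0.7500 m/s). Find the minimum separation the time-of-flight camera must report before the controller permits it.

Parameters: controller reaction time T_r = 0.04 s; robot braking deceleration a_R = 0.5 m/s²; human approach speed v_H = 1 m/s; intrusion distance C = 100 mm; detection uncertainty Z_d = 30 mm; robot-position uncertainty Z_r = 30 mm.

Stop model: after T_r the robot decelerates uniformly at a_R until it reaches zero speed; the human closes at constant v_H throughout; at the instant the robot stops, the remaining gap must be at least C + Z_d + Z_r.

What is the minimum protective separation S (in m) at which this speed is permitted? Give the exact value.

S_min = 917/400 m = 2.2925 m

T_s = v_R/a_R = (3/4)/(1/2) = 1.5000 s
robot in T_r: 0.7500·0.0400 = 0.0300 m
braking distance = 0.7500²/(2·0.5000) = 0.5625 m
human closes 1.0000·1.5400 = 1.5400 m
C+Z_d+Z_r = 0.1000+0.0300+0.0300 = 0.1600 m
S_min ≈ 0.0300+0.5625+1.5400+0.1600  ⇒  S_min = 917/400 m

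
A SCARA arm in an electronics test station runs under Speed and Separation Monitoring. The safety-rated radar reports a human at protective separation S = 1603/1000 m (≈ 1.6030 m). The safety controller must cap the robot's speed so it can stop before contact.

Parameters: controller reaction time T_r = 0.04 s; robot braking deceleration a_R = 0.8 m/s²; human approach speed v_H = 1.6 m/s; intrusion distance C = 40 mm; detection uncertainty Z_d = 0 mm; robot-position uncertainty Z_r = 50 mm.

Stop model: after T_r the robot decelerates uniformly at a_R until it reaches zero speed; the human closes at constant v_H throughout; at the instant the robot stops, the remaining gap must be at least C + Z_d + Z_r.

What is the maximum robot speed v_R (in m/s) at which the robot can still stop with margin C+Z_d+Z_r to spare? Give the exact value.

collect terms ⇒ (5/8)·v_R² + (51/25)·v_R + (-1449/1000) = 0
  disc = (51/25)² − 4·(5/8)·(-1449/1000) = 77841/10000 ; √disc = 279/100
  v_R = (−(51/25) + 279/100) / (2·(5/8)) = 3/5 m/s
check:
T_s = v_R/a_R = (3/5)/(4/5) = 0.7500 s
robot covers v_R·T_r = 0.6000·0.0400 = 0.0240 m before braking
braking distance = 0.6000²/(2·0.8000) = 0.2250 m
human closes 1.6000·0.7900 = 1.2640 m
residual clearance needed = 0.0400+0.0000+0.0500 = 0.0900 m
sum ≈ 0.0240+0.2250+1.2640+0.0900 ≈ 1.6030 m = S ✓

v_R_max = 3/5 m/s = 0.6000 m/s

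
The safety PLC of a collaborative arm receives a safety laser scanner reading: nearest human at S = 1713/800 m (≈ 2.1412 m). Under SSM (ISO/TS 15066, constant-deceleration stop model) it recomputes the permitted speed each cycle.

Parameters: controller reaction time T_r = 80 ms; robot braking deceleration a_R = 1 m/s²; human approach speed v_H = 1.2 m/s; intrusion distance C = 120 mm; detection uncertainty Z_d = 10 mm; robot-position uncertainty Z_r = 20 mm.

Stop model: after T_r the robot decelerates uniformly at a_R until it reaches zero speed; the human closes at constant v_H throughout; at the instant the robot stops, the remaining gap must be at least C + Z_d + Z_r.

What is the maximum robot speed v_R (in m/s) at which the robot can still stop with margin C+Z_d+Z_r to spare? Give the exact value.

v_R_max = 21/20 m/s = 1.0500 m/s

at the boundary: (1/2)·v² + (32/25)·v + (-7581/4000) = 0
  disc = (32/25)² − 4·(1/2)·(-7581/4000) = 54289/10000 ; √disc = 233/100
  v_R = (−(32/25) + 233/100) / (2·(1/2)) = 21/20 m/s
check:
T_s = v_R/a_R = (21/20)/1 = 1.0500 s
reaction-phase robot travel = 1.0500·0.0800 = 0.0840 m
robot under decel: 1.0500²/(2·1.0000) = 0.5513 m
human over T_r+T_s: 1.2000·(0.0800+1.0500) = 1.3560 m
margins: 0.1200+0.0100+0.0200 = 0.1500 m
sum ≈ 0.0840+0.5513+1.3560+0.1500 ≈ 2.1412 m = S ✓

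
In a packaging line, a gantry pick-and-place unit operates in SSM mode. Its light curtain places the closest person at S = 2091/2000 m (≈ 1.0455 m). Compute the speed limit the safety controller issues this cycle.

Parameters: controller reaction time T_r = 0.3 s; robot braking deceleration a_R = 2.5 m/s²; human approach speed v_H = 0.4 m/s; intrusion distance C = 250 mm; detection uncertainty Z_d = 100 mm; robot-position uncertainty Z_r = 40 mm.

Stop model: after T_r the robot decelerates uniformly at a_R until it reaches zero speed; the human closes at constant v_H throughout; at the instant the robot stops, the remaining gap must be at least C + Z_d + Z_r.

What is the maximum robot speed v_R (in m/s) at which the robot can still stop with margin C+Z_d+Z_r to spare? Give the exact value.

collect terms ⇒ (1/5)·v_R² + (23/50)·v_R + (-1071/2000) = 0
  disc = (23/50)² − 4·(1/5)·(-1071/2000) = 16/25 ; √disc = 4/5
  v_R = (−(23/50) + 4/5) / (2·(1/5)) = 17/20 m/s
check:
T_s = v_R/a_R = (17/20)/(5/2) = 0.3400 s
robot in T_r: 0.8500·0.3000 = 0.2550 m
robot under decel: 0.8500²/(2·2.5000) = 0.1445 m
person approaches 0.4000·(0.3000+0.3400) = 0.2560 m
residual clearance needed = 0.2500+0.1000+0.0400 = 0.3900 m
sum ≈ 0.2550+0.1445+0.2560+0.3900 ≈ 1.0455 m = S ✓

v_R_max = 17/20 m/s = 0.8500 m/s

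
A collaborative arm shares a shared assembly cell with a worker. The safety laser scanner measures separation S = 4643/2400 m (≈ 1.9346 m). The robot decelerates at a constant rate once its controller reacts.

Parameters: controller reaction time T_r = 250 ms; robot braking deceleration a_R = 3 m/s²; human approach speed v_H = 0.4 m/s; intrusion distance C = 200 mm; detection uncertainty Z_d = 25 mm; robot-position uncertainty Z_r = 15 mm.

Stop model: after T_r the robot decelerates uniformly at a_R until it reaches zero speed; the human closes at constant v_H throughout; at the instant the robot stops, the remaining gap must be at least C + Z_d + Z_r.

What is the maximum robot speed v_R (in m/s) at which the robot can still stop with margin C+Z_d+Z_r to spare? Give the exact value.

at the boundary: (1/6)·v² + (23/60)·v + (-3827/2400) = 0
  disc = (23/60)² − 4·(1/6)·(-3827/2400) = 121/100 ; √disc = 11/10
  v_R = (−(23/60) + 11/10) / (2·(1/6)) = 43/20 m/s
check:
T_s = v_R/a_R = (43/20)/3 = 0.7167 s
reaction-phase robot travel = 2.1500·0.2500 = 0.5375 m
braking distance = 2.1500²/(2·3.0000) = 0.7704 m
human over T_r+T_s: 0.4000·(0.2500+0.7167) = 0.3867 m
margins: 0.2000+0.0250+0.0150 = 0.2400 m
sum ≈ 0.5375+0.7704+0.3867+0.2400 ≈ 1.9346 m = S ✓

v_R_max = 43/20 m/s = 2.1500 m/s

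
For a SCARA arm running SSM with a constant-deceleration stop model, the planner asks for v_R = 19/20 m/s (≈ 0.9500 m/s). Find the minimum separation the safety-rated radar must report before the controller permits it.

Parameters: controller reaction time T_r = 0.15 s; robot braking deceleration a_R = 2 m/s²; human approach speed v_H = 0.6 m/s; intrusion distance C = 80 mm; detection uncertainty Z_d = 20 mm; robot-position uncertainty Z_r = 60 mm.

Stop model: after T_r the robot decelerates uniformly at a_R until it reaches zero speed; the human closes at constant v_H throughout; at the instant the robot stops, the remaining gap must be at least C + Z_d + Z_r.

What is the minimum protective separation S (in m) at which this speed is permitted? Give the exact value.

T_s = v_R/a_R = (19/20)/2 = 0.4750 s
robot covers v_R·T_r = 0.9500·0.1500 = 0.1425 m before braking
braking distance = 0.9500²/(2·2.0000) = 0.2256 m
person approaches 0.6000·(0.1500+0.4750) = 0.3750 m
margins: 0.0800+0.0200+0.0600 = 0.1600 m
S_min ≈ 0.1425+0.2256+0.3750+0.1600  ⇒  S_min = 289/320 m

S_min = 289/320 m = 0.9031 m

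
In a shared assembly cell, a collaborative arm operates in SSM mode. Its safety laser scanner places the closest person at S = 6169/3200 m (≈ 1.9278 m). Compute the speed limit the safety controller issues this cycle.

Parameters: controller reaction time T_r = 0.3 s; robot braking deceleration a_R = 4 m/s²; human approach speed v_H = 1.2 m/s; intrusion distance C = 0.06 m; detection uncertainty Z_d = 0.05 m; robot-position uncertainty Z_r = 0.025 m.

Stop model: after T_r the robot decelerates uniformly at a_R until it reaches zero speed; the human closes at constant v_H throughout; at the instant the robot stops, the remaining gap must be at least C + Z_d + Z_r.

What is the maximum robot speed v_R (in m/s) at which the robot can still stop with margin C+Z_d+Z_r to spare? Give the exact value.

quadratic (1/8)·v² + (3/5)·v + (-917/640) = 0
  disc = (3/5)² − 4·(1/8)·(-917/640) = 6889/6400 ; √disc = 83/80
  v_R = (−(3/5) + 83/80) / (2·(1/8)) = 7/4 m/s
check:
T_s = v_R/a_R = (7/4)/4 = 0.4375 s
robot covers v_R·T_r = 1.7500·0.3000 = 0.5250 m before braking
braking distance = 1.7500²/(2·4.0000) = 0.3828 m
human closes 1.2000·0.7375 = 0.8850 m
margins: 0.0600+0.0500+0.0250 = 0.1350 m
sum ≈ 0.5250+0.3828+0.8850+0.1350 ≈ 1.9278 m = S ✓

v_R_max = 7/4 m/s = 1.7500 m/s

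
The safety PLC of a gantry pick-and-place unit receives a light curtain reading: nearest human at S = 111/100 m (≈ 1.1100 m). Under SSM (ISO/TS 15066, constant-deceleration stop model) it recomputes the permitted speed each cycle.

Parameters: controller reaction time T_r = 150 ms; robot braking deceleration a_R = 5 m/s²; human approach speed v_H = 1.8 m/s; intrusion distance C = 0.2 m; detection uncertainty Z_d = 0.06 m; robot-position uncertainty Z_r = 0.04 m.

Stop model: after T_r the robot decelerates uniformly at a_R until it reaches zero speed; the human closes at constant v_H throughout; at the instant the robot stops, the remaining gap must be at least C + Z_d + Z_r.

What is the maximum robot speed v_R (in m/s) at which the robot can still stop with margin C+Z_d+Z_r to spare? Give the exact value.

quadratic (1/10)·v² + (51/100)·v + (-27/50) = 0
  disc = (51/100)² − 4·(1/10)·(-27/50) = 4761/10000 ; √disc = 69/100
  v_R = (−(51/100) + 69/100) / (2·(1/10)) = 9/10 m/s
check:
stop time T_s = (9/10)/5 = 0.1800 s
robot covers v_R·T_r = 0.9000·0.1500 = 0.1350 m before braking
robot under decel: 0.9000²/(2·5.0000) = 0.0810 m
person approaches 1.8000·(0.1500+0.1800) = 0.5940 m
margins: 0.2000+0.0600+0.0400 = 0.3000 m
sum ≈ 0.1350+0.0810+0.5940+0.3000 ≈ 1.1100 m = S ✓

v_R_max = 9/10 m/s = 0.9000 m/s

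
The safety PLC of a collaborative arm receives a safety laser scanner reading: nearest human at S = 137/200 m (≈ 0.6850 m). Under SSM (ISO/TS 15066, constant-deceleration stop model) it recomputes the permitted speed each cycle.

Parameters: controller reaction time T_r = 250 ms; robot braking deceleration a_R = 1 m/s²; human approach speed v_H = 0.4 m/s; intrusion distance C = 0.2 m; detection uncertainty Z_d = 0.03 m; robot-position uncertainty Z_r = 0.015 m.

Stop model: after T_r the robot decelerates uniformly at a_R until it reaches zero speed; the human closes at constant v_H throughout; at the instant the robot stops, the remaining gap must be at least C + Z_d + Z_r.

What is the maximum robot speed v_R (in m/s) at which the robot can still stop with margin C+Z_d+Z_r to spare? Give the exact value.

v_R_max = 2/5 m/s = 0.4000 m/s

collect terms ⇒ (1/2)·v_R² + (13/20)·v_R + (-17/50) = 0
  disc = (13/20)² − 4·(1/2)·(-17/50) = 441/400 ; √disc = 21/20
  v_R = (−(13/20) + 21/20) / (2·(1/2)) = 2/5 m/s
check:
T_s = v_R/a_R = (2/5)/1 = 0.4000 s
robot in T_r: 0.4000·0.2500 = 0.1000 m
robot under decel: 0.4000²/(2·1.0000) = 0.0800 m
human closes 0.4000·0.6500 = 0.2600 m
residual clearance needed = 0.2000+0.0300+0.0150 = 0.2450 m
sum ≈ 0.1000+0.0800+0.2600+0.2450 ≈ 0.6850 m = S ✓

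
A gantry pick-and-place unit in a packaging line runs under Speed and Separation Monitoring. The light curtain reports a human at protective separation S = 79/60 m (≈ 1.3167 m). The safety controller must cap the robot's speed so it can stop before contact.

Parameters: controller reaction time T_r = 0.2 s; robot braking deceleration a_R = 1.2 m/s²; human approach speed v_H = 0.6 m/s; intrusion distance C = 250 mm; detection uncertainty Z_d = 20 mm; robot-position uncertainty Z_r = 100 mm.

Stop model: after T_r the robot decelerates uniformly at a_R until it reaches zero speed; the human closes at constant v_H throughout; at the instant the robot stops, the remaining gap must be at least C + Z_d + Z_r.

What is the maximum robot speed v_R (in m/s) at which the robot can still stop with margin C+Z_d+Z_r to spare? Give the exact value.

v_R_max = 4/5 m/s = 0.8000 m/s

collect terms ⇒ (5/12)·v_R² + (7/10)·v_R + (-62/75) = 0
  disc = (7/10)² − 4·(5/12)·(-62/75) = 1681/900 ; √disc = 41/30
  v_R = (−(7/10) + 41/30) / (2·(5/12)) = 4/5 m/s
check:
braking lasts T_s = (4/5)/(6/5) = 0.6667 s
robot covers v_R·T_r = 0.8000·0.2000 = 0.1600 m before braking
braking distance = 0.8000²/(2·1.2000) = 0.2667 m
person approaches 0.6000·(0.2000+0.6667) = 0.5200 m
margins: 0.2500+0.0200+0.1000 = 0.3700 m
sum ≈ 0.1600+0.2667+0.5200+0.3700 ≈ 1.3167 m = S ✓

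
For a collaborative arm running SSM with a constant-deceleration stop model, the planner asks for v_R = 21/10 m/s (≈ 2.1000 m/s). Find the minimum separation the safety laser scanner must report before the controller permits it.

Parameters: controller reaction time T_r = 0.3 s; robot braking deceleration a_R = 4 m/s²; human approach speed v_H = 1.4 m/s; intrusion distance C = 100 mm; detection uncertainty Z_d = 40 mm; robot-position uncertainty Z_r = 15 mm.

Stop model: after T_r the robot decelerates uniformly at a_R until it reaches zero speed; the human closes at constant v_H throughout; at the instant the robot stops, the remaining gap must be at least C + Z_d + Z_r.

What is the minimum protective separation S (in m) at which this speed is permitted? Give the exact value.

S_min = 1993/800 m = 2.4912 m

stop time T_s = (21/10)/4 = 0.5250 s
robot in T_r: 2.1000·0.3000 = 0.6300 m
braking distance = 2.1000²/(2·4.0000) = 0.5513 m
human closes 1.4000·0.8250 = 1.1550 m
residual clearance needed = 0.1000+0.0400+0.0150 = 0.1550 m
S_min ≈ 0.6300+0.5513+1.1550+0.1550  ⇒  S_min = 1993/800 m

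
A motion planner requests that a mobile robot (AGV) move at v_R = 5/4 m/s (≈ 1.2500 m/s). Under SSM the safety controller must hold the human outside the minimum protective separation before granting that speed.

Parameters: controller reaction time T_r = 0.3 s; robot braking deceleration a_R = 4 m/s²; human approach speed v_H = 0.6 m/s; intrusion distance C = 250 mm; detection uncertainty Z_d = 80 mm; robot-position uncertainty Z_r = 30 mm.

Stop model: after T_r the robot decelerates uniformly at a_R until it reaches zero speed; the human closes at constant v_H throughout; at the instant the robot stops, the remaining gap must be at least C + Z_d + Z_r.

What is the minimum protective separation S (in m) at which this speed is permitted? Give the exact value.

T_s = v_R/a_R = (5/4)/4 = 0.3125 s
robot covers v_R·T_r = 1.2500·0.3000 = 0.3750 m before braking
robot under decel: 1.2500²/(2·4.0000) = 0.1953 m
human over T_r+T_s: 0.6000·(0.3000+0.3125) = 0.3675 m
margins: 0.2500+0.0800+0.0300 = 0.3600 m
S_min ≈ 0.3750+0.1953+0.3675+0.3600  ⇒  S_min = 4153/3200 m

S_min = 4153/3200 m = 1.2978 m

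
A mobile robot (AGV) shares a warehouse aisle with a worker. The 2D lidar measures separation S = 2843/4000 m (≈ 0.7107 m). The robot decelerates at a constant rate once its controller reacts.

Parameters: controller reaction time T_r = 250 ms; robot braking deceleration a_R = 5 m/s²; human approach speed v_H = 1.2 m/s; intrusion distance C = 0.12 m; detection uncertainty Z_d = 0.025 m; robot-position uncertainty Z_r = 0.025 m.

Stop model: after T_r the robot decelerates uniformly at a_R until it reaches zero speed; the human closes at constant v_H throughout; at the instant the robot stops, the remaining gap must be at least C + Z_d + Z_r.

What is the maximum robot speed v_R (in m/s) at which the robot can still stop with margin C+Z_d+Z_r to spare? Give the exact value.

v_R_max = 9/20 m/s = 0.4500 m/s

quadratic (1/10)·v² + (49/100)·v + (-963/4000) = 0
  disc = (49/100)² − 4·(1/10)·(-963/4000) = 841/2500 ; √disc = 29/50
  v_R = (−(49/100) + 29/50) / (2·(1/10)) = 9/20 m/s
check:
stop time T_s = (9/20)/5 = 0.0900 s
robot in T_r: 0.4500·0.2500 = 0.1125 m
robot under decel: 0.4500²/(2·5.0000) = 0.0203 m
person approaches 1.2000·(0.2500+0.0900) = 0.4080 m
residual clearance needed = 0.1200+0.0250+0.0250 = 0.1700 m
sum ≈ 0.1125+0.0203+0.4080+0.1700 ≈ 0.7107 m = S ✓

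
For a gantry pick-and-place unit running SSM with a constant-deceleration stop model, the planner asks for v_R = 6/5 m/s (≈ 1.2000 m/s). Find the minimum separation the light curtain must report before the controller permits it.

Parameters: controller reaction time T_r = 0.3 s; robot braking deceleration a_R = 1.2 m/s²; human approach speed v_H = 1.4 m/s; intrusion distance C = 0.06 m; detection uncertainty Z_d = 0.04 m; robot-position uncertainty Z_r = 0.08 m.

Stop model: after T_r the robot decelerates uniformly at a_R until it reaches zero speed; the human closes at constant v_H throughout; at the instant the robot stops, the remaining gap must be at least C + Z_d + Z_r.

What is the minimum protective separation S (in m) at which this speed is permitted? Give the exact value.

T_s = v_R/a_R = (6/5)/(6/5) = 1.0000 s
reaction-phase robot travel = 1.2000·0.3000 = 0.3600 m
robot under decel: 1.2000²/(2·1.2000) = 0.6000 m
human closes 1.4000·1.3000 = 1.8200 m
margins: 0.0600+0.0400+0.0800 = 0.1800 m
S_min ≈ 0.3600+0.6000+1.8200+0.1800  ⇒  S_min = 74/25 m

S_min = 74/25 m = 2.9600 m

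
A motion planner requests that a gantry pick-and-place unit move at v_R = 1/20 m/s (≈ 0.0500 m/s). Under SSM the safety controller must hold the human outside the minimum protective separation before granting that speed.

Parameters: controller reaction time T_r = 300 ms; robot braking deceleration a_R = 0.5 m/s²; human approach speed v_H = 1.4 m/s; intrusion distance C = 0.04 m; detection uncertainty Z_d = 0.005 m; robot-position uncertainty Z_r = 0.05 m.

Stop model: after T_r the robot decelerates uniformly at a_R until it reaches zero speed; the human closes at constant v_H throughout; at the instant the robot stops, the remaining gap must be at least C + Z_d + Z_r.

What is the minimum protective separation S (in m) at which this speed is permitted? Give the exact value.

braking lasts T_s = (1/20)/(1/2) = 0.1000 s
reaction-phase robot travel = 0.0500·0.3000 = 0.0150 m
robot covers 0.0500·0.1000 − ½·0.5000·0.1000² = 0.0025 m while stopping
human closes 1.4000·0.4000 = 0.5600 m
residual clearance needed = 0.0400+0.0050+0.0500 = 0.0950 m
S_min ≈ 0.0150+0.0025+0.5600+0.0950  ⇒  S_min = 269/400 m

S_min = 269/400 m = 0.6725 m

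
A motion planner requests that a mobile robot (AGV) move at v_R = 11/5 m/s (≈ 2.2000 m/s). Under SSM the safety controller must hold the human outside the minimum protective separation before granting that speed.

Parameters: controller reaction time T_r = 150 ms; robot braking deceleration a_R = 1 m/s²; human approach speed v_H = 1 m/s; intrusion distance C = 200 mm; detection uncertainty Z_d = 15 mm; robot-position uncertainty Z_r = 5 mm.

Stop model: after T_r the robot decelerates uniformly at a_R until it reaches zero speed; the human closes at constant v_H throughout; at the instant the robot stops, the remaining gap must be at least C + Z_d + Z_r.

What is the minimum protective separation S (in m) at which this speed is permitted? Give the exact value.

S_min = 133/25 m = 5.3200 m

stop time T_s = (11/5)/1 = 2.2000 s
reaction-phase robot travel = 2.2000·0.1500 = 0.3300 m
robot under decel: 2.2000²/(2·1.0000) = 2.4200 m
human closes 1.0000·2.3500 = 2.3500 m
margins: 0.2000+0.0150+0.0050 = 0.2200 m
S_min ≈ 0.3300+2.4200+2.3500+0.2200  ⇒  S_min = 133/25 m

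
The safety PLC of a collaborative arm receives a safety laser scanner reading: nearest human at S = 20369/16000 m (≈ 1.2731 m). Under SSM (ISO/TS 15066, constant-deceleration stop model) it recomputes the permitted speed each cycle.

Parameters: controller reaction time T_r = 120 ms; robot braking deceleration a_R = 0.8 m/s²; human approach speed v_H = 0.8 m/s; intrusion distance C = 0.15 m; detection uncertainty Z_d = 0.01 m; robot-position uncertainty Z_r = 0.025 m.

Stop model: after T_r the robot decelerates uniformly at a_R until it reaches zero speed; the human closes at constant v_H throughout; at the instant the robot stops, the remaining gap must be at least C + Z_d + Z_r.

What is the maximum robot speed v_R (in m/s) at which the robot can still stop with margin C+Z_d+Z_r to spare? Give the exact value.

v_R_max = 13/20 m/s = 0.6500 m/s

at the boundary: (5/8)·v² + (28/25)·v + (-15873/16000) = 0
  disc = (28/25)² − 4·(5/8)·(-15873/16000) = 597529/160000 ; √disc = 773/400
  v_R = (−(28/25) + 773/400) / (2·(5/8)) = 13/20 m/s
check:
stop time T_s = (13/20)/(4/5) = 0.8125 s
robot in T_r: 0.6500·0.1200 = 0.0780 m
robot covers 0.6500·0.8125 − ½·0.8000·0.8125² = 0.2641 m while stopping
person approaches 0.8000·(0.1200+0.8125) = 0.7460 m
residual clearance needed = 0.1500+0.0100+0.0250 = 0.1850 m
sum ≈ 0.0780+0.2641+0.7460+0.1850 ≈ 1.2731 m = S ✓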